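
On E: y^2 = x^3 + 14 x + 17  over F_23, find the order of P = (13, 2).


Compute successive multiples of P until we hit O:
  1P = (13, 2)
  2P = (1, 20)
  3P = (17, 4)
  4P = (22, 5)
  5P = (6, 8)
  6P = (16, 17)
  7P = (19, 14)
  8P = (18, 11)
  ... (continuing to 23P)
  23P = O

ord(P) = 23


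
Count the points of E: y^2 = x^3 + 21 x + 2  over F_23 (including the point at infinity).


For each x in F_23, count y with y^2 = x^3 + 21 x + 2 mod 23:
  x = 0: RHS = 2, y in [5, 18]  -> 2 point(s)
  x = 1: RHS = 1, y in [1, 22]  -> 2 point(s)
  x = 2: RHS = 6, y in [11, 12]  -> 2 point(s)
  x = 3: RHS = 0, y in [0]  -> 1 point(s)
  x = 4: RHS = 12, y in [9, 14]  -> 2 point(s)
  x = 5: RHS = 2, y in [5, 18]  -> 2 point(s)
  x = 7: RHS = 9, y in [3, 20]  -> 2 point(s)
  x = 9: RHS = 0, y in [0]  -> 1 point(s)
  x = 10: RHS = 16, y in [4, 19]  -> 2 point(s)
  x = 11: RHS = 0, y in [0]  -> 1 point(s)
  x = 12: RHS = 4, y in [2, 21]  -> 2 point(s)
  x = 14: RHS = 4, y in [2, 21]  -> 2 point(s)
  x = 15: RHS = 12, y in [9, 14]  -> 2 point(s)
  x = 16: RHS = 18, y in [8, 15]  -> 2 point(s)
  x = 18: RHS = 2, y in [5, 18]  -> 2 point(s)
  x = 20: RHS = 4, y in [2, 21]  -> 2 point(s)
  x = 22: RHS = 3, y in [7, 16]  -> 2 point(s)
Affine points: 31. Add the point at infinity: total = 32.

#E(F_23) = 32


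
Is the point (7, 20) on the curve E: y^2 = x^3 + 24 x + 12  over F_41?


Check whether y^2 = x^3 + 24 x + 12 (mod 41) for (x, y) = (7, 20).
LHS: y^2 = 20^2 mod 41 = 31
RHS: x^3 + 24 x + 12 = 7^3 + 24*7 + 12 mod 41 = 31
LHS = RHS

Yes, on the curve


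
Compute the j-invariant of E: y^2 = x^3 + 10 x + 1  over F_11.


Delta = -16(4 a^3 + 27 b^2) mod 11 = 6
-1728 * (4 a)^3 = -1728 * (4*10)^3 mod 11 = 9
j = 9 * 6^(-1) mod 11 = 7

j = 7 (mod 11)


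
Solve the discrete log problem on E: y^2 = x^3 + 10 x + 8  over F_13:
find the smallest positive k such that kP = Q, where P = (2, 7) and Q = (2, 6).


Enumerate multiples of P until we hit Q = (2, 6):
  1P = (2, 7)
  2P = (12, 7)
  3P = (12, 6)
  4P = (2, 6)
Match found at i = 4.

k = 4


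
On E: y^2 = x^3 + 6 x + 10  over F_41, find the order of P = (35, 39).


Compute successive multiples of P until we hit O:
  1P = (35, 39)
  2P = (35, 2)
  3P = O

ord(P) = 3


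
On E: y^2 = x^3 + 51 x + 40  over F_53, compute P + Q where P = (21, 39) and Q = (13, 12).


P != Q, so use the chord formula.
s = (y2 - y1) / (x2 - x1) = (26) / (45) mod 53 = 10
x3 = s^2 - x1 - x2 mod 53 = 10^2 - 21 - 13 = 13
y3 = s (x1 - x3) - y1 mod 53 = 10 * (21 - 13) - 39 = 41

P + Q = (13, 41)


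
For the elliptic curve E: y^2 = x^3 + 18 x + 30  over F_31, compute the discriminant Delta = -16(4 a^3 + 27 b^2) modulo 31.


4 a^3 + 27 b^2 = 4*18^3 + 27*30^2 = 23328 + 24300 = 47628
Delta = -16 * (47628) = -762048
Delta mod 31 = 25

Delta = 25 (mod 31)


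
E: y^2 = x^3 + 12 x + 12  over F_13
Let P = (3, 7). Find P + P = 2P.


Doubling: s = (3 x1^2 + a) / (2 y1)
s = (3*3^2 + 12) / (2*7) mod 13 = 0
x3 = s^2 - 2 x1 mod 13 = 0^2 - 2*3 = 7
y3 = s (x1 - x3) - y1 mod 13 = 0 * (3 - 7) - 7 = 6

2P = (7, 6)


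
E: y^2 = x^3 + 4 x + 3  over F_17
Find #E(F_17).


For each x in F_17, count y with y^2 = x^3 + 4 x + 3 mod 17:
  x = 1: RHS = 8, y in [5, 12]  -> 2 point(s)
  x = 2: RHS = 2, y in [6, 11]  -> 2 point(s)
  x = 3: RHS = 8, y in [5, 12]  -> 2 point(s)
  x = 4: RHS = 15, y in [7, 10]  -> 2 point(s)
  x = 7: RHS = 0, y in [0]  -> 1 point(s)
  x = 11: RHS = 1, y in [1, 16]  -> 2 point(s)
  x = 13: RHS = 8, y in [5, 12]  -> 2 point(s)
  x = 14: RHS = 15, y in [7, 10]  -> 2 point(s)
  x = 15: RHS = 4, y in [2, 15]  -> 2 point(s)
  x = 16: RHS = 15, y in [7, 10]  -> 2 point(s)
Affine points: 19. Add the point at infinity: total = 20.

#E(F_17) = 20


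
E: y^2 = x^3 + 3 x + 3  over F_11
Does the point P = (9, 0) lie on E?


Check whether y^2 = x^3 + 3 x + 3 (mod 11) for (x, y) = (9, 0).
LHS: y^2 = 0^2 mod 11 = 0
RHS: x^3 + 3 x + 3 = 9^3 + 3*9 + 3 mod 11 = 0
LHS = RHS

Yes, on the curve


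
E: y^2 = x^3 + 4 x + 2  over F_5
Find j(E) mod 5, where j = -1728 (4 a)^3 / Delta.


Delta = -16(4 a^3 + 27 b^2) mod 5 = 1
-1728 * (4 a)^3 = -1728 * (4*4)^3 mod 5 = 2
j = 2 * 1^(-1) mod 5 = 2

j = 2 (mod 5)


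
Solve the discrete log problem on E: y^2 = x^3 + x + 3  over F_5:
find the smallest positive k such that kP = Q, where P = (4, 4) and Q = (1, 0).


Enumerate multiples of P until we hit Q = (1, 0):
  1P = (4, 4)
  2P = (1, 0)
Match found at i = 2.

k = 2


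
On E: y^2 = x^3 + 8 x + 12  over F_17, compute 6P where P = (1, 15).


k = 6 = 110_2 (binary, LSB first: 011)
Double-and-add from P = (1, 15):
  bit 0 = 0: acc unchanged = O
  bit 1 = 1: acc = O + (13, 1) = (13, 1)
  bit 2 = 1: acc = (13, 1) + (10, 15) = (12, 0)

6P = (12, 0)


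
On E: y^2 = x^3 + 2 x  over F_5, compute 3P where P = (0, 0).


k = 3 = 11_2 (binary, LSB first: 11)
Double-and-add from P = (0, 0):
  bit 0 = 1: acc = O + (0, 0) = (0, 0)
  bit 1 = 1: acc = (0, 0) + O = (0, 0)

3P = (0, 0)


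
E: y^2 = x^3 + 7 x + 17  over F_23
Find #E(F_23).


For each x in F_23, count y with y^2 = x^3 + 7 x + 17 mod 23:
  x = 1: RHS = 2, y in [5, 18]  -> 2 point(s)
  x = 2: RHS = 16, y in [4, 19]  -> 2 point(s)
  x = 5: RHS = 16, y in [4, 19]  -> 2 point(s)
  x = 7: RHS = 18, y in [8, 15]  -> 2 point(s)
  x = 9: RHS = 4, y in [2, 21]  -> 2 point(s)
  x = 10: RHS = 6, y in [11, 12]  -> 2 point(s)
  x = 12: RHS = 12, y in [9, 14]  -> 2 point(s)
  x = 15: RHS = 1, y in [1, 22]  -> 2 point(s)
  x = 16: RHS = 16, y in [4, 19]  -> 2 point(s)
  x = 17: RHS = 12, y in [9, 14]  -> 2 point(s)
  x = 18: RHS = 18, y in [8, 15]  -> 2 point(s)
  x = 21: RHS = 18, y in [8, 15]  -> 2 point(s)
  x = 22: RHS = 9, y in [3, 20]  -> 2 point(s)
Affine points: 26. Add the point at infinity: total = 27.

#E(F_23) = 27


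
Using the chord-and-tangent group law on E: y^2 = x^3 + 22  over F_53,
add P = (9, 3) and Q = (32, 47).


P != Q, so use the chord formula.
s = (y2 - y1) / (x2 - x1) = (44) / (23) mod 53 = 48
x3 = s^2 - x1 - x2 mod 53 = 48^2 - 9 - 32 = 37
y3 = s (x1 - x3) - y1 mod 53 = 48 * (9 - 37) - 3 = 31

P + Q = (37, 31)


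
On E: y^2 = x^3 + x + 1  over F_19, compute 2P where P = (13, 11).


Doubling: s = (3 x1^2 + a) / (2 y1)
s = (3*13^2 + 1) / (2*11) mod 19 = 11
x3 = s^2 - 2 x1 mod 19 = 11^2 - 2*13 = 0
y3 = s (x1 - x3) - y1 mod 19 = 11 * (13 - 0) - 11 = 18

2P = (0, 18)


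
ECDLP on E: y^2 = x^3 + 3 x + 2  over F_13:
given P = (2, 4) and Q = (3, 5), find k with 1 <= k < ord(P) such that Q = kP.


Enumerate multiples of P until we hit Q = (3, 5):
  1P = (2, 4)
  2P = (5, 5)
  3P = (9, 11)
  4P = (3, 8)
  5P = (11, 12)
  6P = (4, 0)
  7P = (11, 1)
  8P = (3, 5)
Match found at i = 8.

k = 8


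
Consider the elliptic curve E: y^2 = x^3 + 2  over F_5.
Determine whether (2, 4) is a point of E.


Check whether y^2 = x^3 + 0 x + 2 (mod 5) for (x, y) = (2, 4).
LHS: y^2 = 4^2 mod 5 = 1
RHS: x^3 + 0 x + 2 = 2^3 + 0*2 + 2 mod 5 = 0
LHS != RHS

No, not on the curve


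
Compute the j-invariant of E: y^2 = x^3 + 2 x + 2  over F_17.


Delta = -16(4 a^3 + 27 b^2) mod 17 = 4
-1728 * (4 a)^3 = -1728 * (4*2)^3 mod 17 = 12
j = 12 * 4^(-1) mod 17 = 3

j = 3 (mod 17)


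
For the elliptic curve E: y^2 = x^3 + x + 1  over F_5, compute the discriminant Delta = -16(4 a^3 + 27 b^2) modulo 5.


4 a^3 + 27 b^2 = 4*1^3 + 27*1^2 = 4 + 27 = 31
Delta = -16 * (31) = -496
Delta mod 5 = 4

Delta = 4 (mod 5)


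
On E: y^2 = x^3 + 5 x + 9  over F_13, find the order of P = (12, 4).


Compute successive multiples of P until we hit O:
  1P = (12, 4)
  2P = (3, 5)
  3P = (7, 7)
  4P = (11, 11)
  5P = (0, 3)
  6P = (2, 12)
  7P = (9, 4)
  8P = (5, 9)
  ... (continuing to 17P)
  17P = O

ord(P) = 17


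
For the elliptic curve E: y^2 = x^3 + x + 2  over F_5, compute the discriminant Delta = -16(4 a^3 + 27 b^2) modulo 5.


4 a^3 + 27 b^2 = 4*1^3 + 27*2^2 = 4 + 108 = 112
Delta = -16 * (112) = -1792
Delta mod 5 = 3

Delta = 3 (mod 5)


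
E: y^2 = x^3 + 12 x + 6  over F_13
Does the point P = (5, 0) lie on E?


Check whether y^2 = x^3 + 12 x + 6 (mod 13) for (x, y) = (5, 0).
LHS: y^2 = 0^2 mod 13 = 0
RHS: x^3 + 12 x + 6 = 5^3 + 12*5 + 6 mod 13 = 9
LHS != RHS

No, not on the curve


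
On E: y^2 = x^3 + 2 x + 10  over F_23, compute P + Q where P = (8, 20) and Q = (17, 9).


P != Q, so use the chord formula.
s = (y2 - y1) / (x2 - x1) = (12) / (9) mod 23 = 9
x3 = s^2 - x1 - x2 mod 23 = 9^2 - 8 - 17 = 10
y3 = s (x1 - x3) - y1 mod 23 = 9 * (8 - 10) - 20 = 8

P + Q = (10, 8)


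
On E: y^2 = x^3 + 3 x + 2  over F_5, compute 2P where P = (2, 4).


Doubling: s = (3 x1^2 + a) / (2 y1)
s = (3*2^2 + 3) / (2*4) mod 5 = 0
x3 = s^2 - 2 x1 mod 5 = 0^2 - 2*2 = 1
y3 = s (x1 - x3) - y1 mod 5 = 0 * (2 - 1) - 4 = 1

2P = (1, 1)


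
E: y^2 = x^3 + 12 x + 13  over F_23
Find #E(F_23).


For each x in F_23, count y with y^2 = x^3 + 12 x + 13 mod 23:
  x = 0: RHS = 13, y in [6, 17]  -> 2 point(s)
  x = 1: RHS = 3, y in [7, 16]  -> 2 point(s)
  x = 6: RHS = 2, y in [5, 18]  -> 2 point(s)
  x = 7: RHS = 3, y in [7, 16]  -> 2 point(s)
  x = 8: RHS = 0, y in [0]  -> 1 point(s)
  x = 10: RHS = 6, y in [11, 12]  -> 2 point(s)
  x = 11: RHS = 4, y in [2, 21]  -> 2 point(s)
  x = 14: RHS = 4, y in [2, 21]  -> 2 point(s)
  x = 15: RHS = 3, y in [7, 16]  -> 2 point(s)
  x = 16: RHS = 0, y in [0]  -> 1 point(s)
  x = 17: RHS = 1, y in [1, 22]  -> 2 point(s)
  x = 18: RHS = 12, y in [9, 14]  -> 2 point(s)
  x = 19: RHS = 16, y in [4, 19]  -> 2 point(s)
  x = 21: RHS = 4, y in [2, 21]  -> 2 point(s)
  x = 22: RHS = 0, y in [0]  -> 1 point(s)
Affine points: 27. Add the point at infinity: total = 28.

#E(F_23) = 28


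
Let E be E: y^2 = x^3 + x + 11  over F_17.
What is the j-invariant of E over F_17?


Delta = -16(4 a^3 + 27 b^2) mod 17 = 7
-1728 * (4 a)^3 = -1728 * (4*1)^3 mod 17 = 10
j = 10 * 7^(-1) mod 17 = 16

j = 16 (mod 17)


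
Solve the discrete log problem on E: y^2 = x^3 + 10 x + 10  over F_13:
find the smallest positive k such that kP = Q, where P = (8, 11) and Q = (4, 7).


Enumerate multiples of P until we hit Q = (4, 7):
  1P = (8, 11)
  2P = (9, 7)
  3P = (12, 5)
  4P = (5, 4)
  5P = (4, 7)
Match found at i = 5.

k = 5


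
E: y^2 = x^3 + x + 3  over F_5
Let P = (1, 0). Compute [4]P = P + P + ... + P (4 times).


k = 4 = 100_2 (binary, LSB first: 001)
Double-and-add from P = (1, 0):
  bit 0 = 0: acc unchanged = O
  bit 1 = 0: acc unchanged = O
  bit 2 = 1: acc = O + O = O

4P = O


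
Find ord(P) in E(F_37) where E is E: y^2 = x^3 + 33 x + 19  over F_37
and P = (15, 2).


Compute successive multiples of P until we hit O:
  1P = (15, 2)
  2P = (34, 2)
  3P = (25, 35)
  4P = (9, 3)
  5P = (12, 16)
  6P = (3, 16)
  7P = (7, 1)
  8P = (26, 29)
  ... (continuing to 38P)
  38P = O

ord(P) = 38


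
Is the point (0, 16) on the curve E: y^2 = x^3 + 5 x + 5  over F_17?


Check whether y^2 = x^3 + 5 x + 5 (mod 17) for (x, y) = (0, 16).
LHS: y^2 = 16^2 mod 17 = 1
RHS: x^3 + 5 x + 5 = 0^3 + 5*0 + 5 mod 17 = 5
LHS != RHS

No, not on the curve


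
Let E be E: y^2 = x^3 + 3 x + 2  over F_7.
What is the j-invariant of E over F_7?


Delta = -16(4 a^3 + 27 b^2) mod 7 = 2
-1728 * (4 a)^3 = -1728 * (4*3)^3 mod 7 = 6
j = 6 * 2^(-1) mod 7 = 3

j = 3 (mod 7)


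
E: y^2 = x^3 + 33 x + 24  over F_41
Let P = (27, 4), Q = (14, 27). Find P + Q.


P != Q, so use the chord formula.
s = (y2 - y1) / (x2 - x1) = (23) / (28) mod 41 = 14
x3 = s^2 - x1 - x2 mod 41 = 14^2 - 27 - 14 = 32
y3 = s (x1 - x3) - y1 mod 41 = 14 * (27 - 32) - 4 = 8

P + Q = (32, 8)


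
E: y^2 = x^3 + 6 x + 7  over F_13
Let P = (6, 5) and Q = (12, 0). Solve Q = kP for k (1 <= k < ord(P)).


Enumerate multiples of P until we hit Q = (12, 0):
  1P = (6, 5)
  2P = (2, 12)
  3P = (4, 11)
  4P = (12, 0)
Match found at i = 4.

k = 4


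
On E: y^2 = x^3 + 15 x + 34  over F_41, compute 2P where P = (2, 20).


Doubling: s = (3 x1^2 + a) / (2 y1)
s = (3*2^2 + 15) / (2*20) mod 41 = 14
x3 = s^2 - 2 x1 mod 41 = 14^2 - 2*2 = 28
y3 = s (x1 - x3) - y1 mod 41 = 14 * (2 - 28) - 20 = 26

2P = (28, 26)


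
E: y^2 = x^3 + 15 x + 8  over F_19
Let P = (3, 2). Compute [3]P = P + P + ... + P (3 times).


k = 3 = 11_2 (binary, LSB first: 11)
Double-and-add from P = (3, 2):
  bit 0 = 1: acc = O + (3, 2) = (3, 2)
  bit 1 = 1: acc = (3, 2) + (14, 6) = (7, 0)

3P = (7, 0)


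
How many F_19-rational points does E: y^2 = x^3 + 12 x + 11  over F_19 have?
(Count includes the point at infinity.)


For each x in F_19, count y with y^2 = x^3 + 12 x + 11 mod 19:
  x = 0: RHS = 11, y in [7, 12]  -> 2 point(s)
  x = 1: RHS = 5, y in [9, 10]  -> 2 point(s)
  x = 2: RHS = 5, y in [9, 10]  -> 2 point(s)
  x = 3: RHS = 17, y in [6, 13]  -> 2 point(s)
  x = 4: RHS = 9, y in [3, 16]  -> 2 point(s)
  x = 5: RHS = 6, y in [5, 14]  -> 2 point(s)
  x = 7: RHS = 1, y in [1, 18]  -> 2 point(s)
  x = 8: RHS = 11, y in [7, 12]  -> 2 point(s)
  x = 11: RHS = 11, y in [7, 12]  -> 2 point(s)
  x = 14: RHS = 16, y in [4, 15]  -> 2 point(s)
  x = 16: RHS = 5, y in [9, 10]  -> 2 point(s)
  x = 17: RHS = 17, y in [6, 13]  -> 2 point(s)
  x = 18: RHS = 17, y in [6, 13]  -> 2 point(s)
Affine points: 26. Add the point at infinity: total = 27.

#E(F_19) = 27


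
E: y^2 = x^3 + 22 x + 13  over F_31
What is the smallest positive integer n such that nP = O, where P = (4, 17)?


Compute successive multiples of P until we hit O:
  1P = (4, 17)
  2P = (6, 19)
  3P = (22, 27)
  4P = (21, 8)
  5P = (11, 25)
  6P = (23, 10)
  7P = (8, 22)
  8P = (7, 18)
  ... (continuing to 32P)
  32P = O

ord(P) = 32


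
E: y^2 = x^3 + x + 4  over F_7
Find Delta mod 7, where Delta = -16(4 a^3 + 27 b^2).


4 a^3 + 27 b^2 = 4*1^3 + 27*4^2 = 4 + 432 = 436
Delta = -16 * (436) = -6976
Delta mod 7 = 3

Delta = 3 (mod 7)


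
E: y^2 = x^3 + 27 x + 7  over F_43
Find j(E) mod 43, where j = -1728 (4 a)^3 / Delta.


Delta = -16(4 a^3 + 27 b^2) mod 43 = 4
-1728 * (4 a)^3 = -1728 * (4*27)^3 mod 43 = 42
j = 42 * 4^(-1) mod 43 = 32

j = 32 (mod 43)


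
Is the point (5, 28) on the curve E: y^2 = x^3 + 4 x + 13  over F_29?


Check whether y^2 = x^3 + 4 x + 13 (mod 29) for (x, y) = (5, 28).
LHS: y^2 = 28^2 mod 29 = 1
RHS: x^3 + 4 x + 13 = 5^3 + 4*5 + 13 mod 29 = 13
LHS != RHS

No, not on the curve


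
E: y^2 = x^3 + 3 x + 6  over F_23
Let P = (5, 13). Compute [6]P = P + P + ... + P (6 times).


k = 6 = 110_2 (binary, LSB first: 011)
Double-and-add from P = (5, 13):
  bit 0 = 0: acc unchanged = O
  bit 1 = 1: acc = O + (22, 5) = (22, 5)
  bit 2 = 1: acc = (22, 5) + (18, 2) = (8, 17)

6P = (8, 17)


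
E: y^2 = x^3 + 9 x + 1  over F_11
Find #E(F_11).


For each x in F_11, count y with y^2 = x^3 + 9 x + 1 mod 11:
  x = 0: RHS = 1, y in [1, 10]  -> 2 point(s)
  x = 1: RHS = 0, y in [0]  -> 1 point(s)
  x = 2: RHS = 5, y in [4, 7]  -> 2 point(s)
  x = 3: RHS = 0, y in [0]  -> 1 point(s)
  x = 7: RHS = 0, y in [0]  -> 1 point(s)
Affine points: 7. Add the point at infinity: total = 8.

#E(F_11) = 8


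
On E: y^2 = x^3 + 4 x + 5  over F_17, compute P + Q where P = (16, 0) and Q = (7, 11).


P != Q, so use the chord formula.
s = (y2 - y1) / (x2 - x1) = (11) / (8) mod 17 = 12
x3 = s^2 - x1 - x2 mod 17 = 12^2 - 16 - 7 = 2
y3 = s (x1 - x3) - y1 mod 17 = 12 * (16 - 2) - 0 = 15

P + Q = (2, 15)


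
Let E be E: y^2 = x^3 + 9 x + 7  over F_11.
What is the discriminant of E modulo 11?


4 a^3 + 27 b^2 = 4*9^3 + 27*7^2 = 2916 + 1323 = 4239
Delta = -16 * (4239) = -67824
Delta mod 11 = 2

Delta = 2 (mod 11)


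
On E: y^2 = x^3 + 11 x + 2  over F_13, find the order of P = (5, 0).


Compute successive multiples of P until we hit O:
  1P = (5, 0)
  2P = O

ord(P) = 2


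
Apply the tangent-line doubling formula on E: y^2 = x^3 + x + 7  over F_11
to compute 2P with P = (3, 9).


Doubling: s = (3 x1^2 + a) / (2 y1)
s = (3*3^2 + 1) / (2*9) mod 11 = 4
x3 = s^2 - 2 x1 mod 11 = 4^2 - 2*3 = 10
y3 = s (x1 - x3) - y1 mod 11 = 4 * (3 - 10) - 9 = 7

2P = (10, 7)


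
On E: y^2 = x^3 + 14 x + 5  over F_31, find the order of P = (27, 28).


Compute successive multiples of P until we hit O:
  1P = (27, 28)
  2P = (8, 3)
  3P = (4, 30)
  4P = (2, 17)
  5P = (20, 16)
  6P = (23, 1)
  7P = (13, 20)
  8P = (16, 27)
  ... (continuing to 18P)
  18P = O

ord(P) = 18


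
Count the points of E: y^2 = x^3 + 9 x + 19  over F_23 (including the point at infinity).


For each x in F_23, count y with y^2 = x^3 + 9 x + 19 mod 23:
  x = 1: RHS = 6, y in [11, 12]  -> 2 point(s)
  x = 3: RHS = 4, y in [2, 21]  -> 2 point(s)
  x = 4: RHS = 4, y in [2, 21]  -> 2 point(s)
  x = 6: RHS = 13, y in [6, 17]  -> 2 point(s)
  x = 9: RHS = 1, y in [1, 22]  -> 2 point(s)
  x = 11: RHS = 0, y in [0]  -> 1 point(s)
  x = 16: RHS = 4, y in [2, 21]  -> 2 point(s)
  x = 17: RHS = 2, y in [5, 18]  -> 2 point(s)
  x = 21: RHS = 16, y in [4, 19]  -> 2 point(s)
  x = 22: RHS = 9, y in [3, 20]  -> 2 point(s)
Affine points: 19. Add the point at infinity: total = 20.

#E(F_23) = 20


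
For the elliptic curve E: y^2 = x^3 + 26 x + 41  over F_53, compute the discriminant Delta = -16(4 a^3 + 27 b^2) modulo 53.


4 a^3 + 27 b^2 = 4*26^3 + 27*41^2 = 70304 + 45387 = 115691
Delta = -16 * (115691) = -1851056
Delta mod 53 = 22

Delta = 22 (mod 53)


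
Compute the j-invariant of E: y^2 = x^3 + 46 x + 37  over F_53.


Delta = -16(4 a^3 + 27 b^2) mod 53 = 29
-1728 * (4 a)^3 = -1728 * (4*46)^3 mod 53 = 2
j = 2 * 29^(-1) mod 53 = 22

j = 22 (mod 53)


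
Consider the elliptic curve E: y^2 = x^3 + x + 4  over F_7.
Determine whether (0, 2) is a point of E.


Check whether y^2 = x^3 + 1 x + 4 (mod 7) for (x, y) = (0, 2).
LHS: y^2 = 2^2 mod 7 = 4
RHS: x^3 + 1 x + 4 = 0^3 + 1*0 + 4 mod 7 = 4
LHS = RHS

Yes, on the curve


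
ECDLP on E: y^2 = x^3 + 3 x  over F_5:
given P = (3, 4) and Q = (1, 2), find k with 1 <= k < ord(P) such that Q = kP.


Enumerate multiples of P until we hit Q = (1, 2):
  1P = (3, 4)
  2P = (4, 1)
  3P = (2, 3)
  4P = (1, 3)
  5P = (0, 0)
  6P = (1, 2)
Match found at i = 6.

k = 6


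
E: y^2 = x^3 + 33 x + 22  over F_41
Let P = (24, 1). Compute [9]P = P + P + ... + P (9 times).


k = 9 = 1001_2 (binary, LSB first: 1001)
Double-and-add from P = (24, 1):
  bit 0 = 1: acc = O + (24, 1) = (24, 1)
  bit 1 = 0: acc unchanged = (24, 1)
  bit 2 = 0: acc unchanged = (24, 1)
  bit 3 = 1: acc = (24, 1) + (9, 33) = (10, 32)

9P = (10, 32)


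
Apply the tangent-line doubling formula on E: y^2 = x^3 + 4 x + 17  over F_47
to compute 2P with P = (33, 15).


Doubling: s = (3 x1^2 + a) / (2 y1)
s = (3*33^2 + 4) / (2*15) mod 47 = 26
x3 = s^2 - 2 x1 mod 47 = 26^2 - 2*33 = 46
y3 = s (x1 - x3) - y1 mod 47 = 26 * (33 - 46) - 15 = 23

2P = (46, 23)


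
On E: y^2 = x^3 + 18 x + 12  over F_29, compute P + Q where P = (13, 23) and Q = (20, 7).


P != Q, so use the chord formula.
s = (y2 - y1) / (x2 - x1) = (13) / (7) mod 29 = 6
x3 = s^2 - x1 - x2 mod 29 = 6^2 - 13 - 20 = 3
y3 = s (x1 - x3) - y1 mod 29 = 6 * (13 - 3) - 23 = 8

P + Q = (3, 8)


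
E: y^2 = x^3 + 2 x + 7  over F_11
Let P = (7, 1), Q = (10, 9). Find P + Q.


P != Q, so use the chord formula.
s = (y2 - y1) / (x2 - x1) = (8) / (3) mod 11 = 10
x3 = s^2 - x1 - x2 mod 11 = 10^2 - 7 - 10 = 6
y3 = s (x1 - x3) - y1 mod 11 = 10 * (7 - 6) - 1 = 9

P + Q = (6, 9)


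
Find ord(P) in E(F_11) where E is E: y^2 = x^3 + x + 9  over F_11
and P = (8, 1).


Compute successive multiples of P until we hit O:
  1P = (8, 1)
  2P = (4, 0)
  3P = (8, 10)
  4P = O

ord(P) = 4


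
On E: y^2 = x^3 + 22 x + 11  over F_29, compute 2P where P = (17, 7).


Doubling: s = (3 x1^2 + a) / (2 y1)
s = (3*17^2 + 22) / (2*7) mod 29 = 20
x3 = s^2 - 2 x1 mod 29 = 20^2 - 2*17 = 18
y3 = s (x1 - x3) - y1 mod 29 = 20 * (17 - 18) - 7 = 2

2P = (18, 2)


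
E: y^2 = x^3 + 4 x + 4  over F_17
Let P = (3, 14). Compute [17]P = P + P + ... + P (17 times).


k = 17 = 10001_2 (binary, LSB first: 10001)
Double-and-add from P = (3, 14):
  bit 0 = 1: acc = O + (3, 14) = (3, 14)
  bit 1 = 0: acc unchanged = (3, 14)
  bit 2 = 0: acc unchanged = (3, 14)
  bit 3 = 0: acc unchanged = (3, 14)
  bit 4 = 1: acc = (3, 14) + (0, 2) = (13, 14)

17P = (13, 14)


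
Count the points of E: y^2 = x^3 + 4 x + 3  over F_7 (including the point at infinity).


For each x in F_7, count y with y^2 = x^3 + 4 x + 3 mod 7:
  x = 1: RHS = 1, y in [1, 6]  -> 2 point(s)
  x = 3: RHS = 0, y in [0]  -> 1 point(s)
  x = 5: RHS = 1, y in [1, 6]  -> 2 point(s)
Affine points: 5. Add the point at infinity: total = 6.

#E(F_7) = 6


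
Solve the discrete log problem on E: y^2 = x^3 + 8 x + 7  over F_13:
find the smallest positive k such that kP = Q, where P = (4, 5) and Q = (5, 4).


Enumerate multiples of P until we hit Q = (5, 4):
  1P = (4, 5)
  2P = (1, 4)
  3P = (11, 10)
  4P = (7, 4)
  5P = (5, 4)
Match found at i = 5.

k = 5


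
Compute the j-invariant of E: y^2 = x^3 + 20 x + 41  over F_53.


Delta = -16(4 a^3 + 27 b^2) mod 53 = 47
-1728 * (4 a)^3 = -1728 * (4*20)^3 mod 53 = 49
j = 49 * 47^(-1) mod 53 = 36

j = 36 (mod 53)


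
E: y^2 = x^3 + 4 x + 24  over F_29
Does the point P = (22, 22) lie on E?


Check whether y^2 = x^3 + 4 x + 24 (mod 29) for (x, y) = (22, 22).
LHS: y^2 = 22^2 mod 29 = 20
RHS: x^3 + 4 x + 24 = 22^3 + 4*22 + 24 mod 29 = 1
LHS != RHS

No, not on the curve


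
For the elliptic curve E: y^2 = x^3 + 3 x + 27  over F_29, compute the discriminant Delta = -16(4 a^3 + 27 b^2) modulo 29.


4 a^3 + 27 b^2 = 4*3^3 + 27*27^2 = 108 + 19683 = 19791
Delta = -16 * (19791) = -316656
Delta mod 29 = 24

Delta = 24 (mod 29)


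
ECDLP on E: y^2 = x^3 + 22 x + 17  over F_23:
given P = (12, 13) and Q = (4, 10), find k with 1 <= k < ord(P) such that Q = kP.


Enumerate multiples of P until we hit Q = (4, 10):
  1P = (12, 13)
  2P = (3, 15)
  3P = (16, 16)
  4P = (20, 4)
  5P = (7, 13)
  6P = (4, 10)
Match found at i = 6.

k = 6


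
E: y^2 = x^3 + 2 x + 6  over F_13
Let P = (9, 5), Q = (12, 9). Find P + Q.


P != Q, so use the chord formula.
s = (y2 - y1) / (x2 - x1) = (4) / (3) mod 13 = 10
x3 = s^2 - x1 - x2 mod 13 = 10^2 - 9 - 12 = 1
y3 = s (x1 - x3) - y1 mod 13 = 10 * (9 - 1) - 5 = 10

P + Q = (1, 10)


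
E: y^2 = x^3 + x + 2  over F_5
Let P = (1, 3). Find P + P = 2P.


Doubling: s = (3 x1^2 + a) / (2 y1)
s = (3*1^2 + 1) / (2*3) mod 5 = 4
x3 = s^2 - 2 x1 mod 5 = 4^2 - 2*1 = 4
y3 = s (x1 - x3) - y1 mod 5 = 4 * (1 - 4) - 3 = 0

2P = (4, 0)


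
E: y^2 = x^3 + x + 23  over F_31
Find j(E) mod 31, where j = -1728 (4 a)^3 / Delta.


Delta = -16(4 a^3 + 27 b^2) mod 31 = 2
-1728 * (4 a)^3 = -1728 * (4*1)^3 mod 31 = 16
j = 16 * 2^(-1) mod 31 = 8

j = 8 (mod 31)


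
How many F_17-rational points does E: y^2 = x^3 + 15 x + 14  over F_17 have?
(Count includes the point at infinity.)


For each x in F_17, count y with y^2 = x^3 + 15 x + 14 mod 17:
  x = 1: RHS = 13, y in [8, 9]  -> 2 point(s)
  x = 2: RHS = 1, y in [1, 16]  -> 2 point(s)
  x = 3: RHS = 1, y in [1, 16]  -> 2 point(s)
  x = 4: RHS = 2, y in [6, 11]  -> 2 point(s)
  x = 8: RHS = 0, y in [0]  -> 1 point(s)
  x = 10: RHS = 8, y in [5, 12]  -> 2 point(s)
  x = 12: RHS = 1, y in [1, 16]  -> 2 point(s)
  x = 13: RHS = 9, y in [3, 14]  -> 2 point(s)
  x = 16: RHS = 15, y in [7, 10]  -> 2 point(s)
Affine points: 17. Add the point at infinity: total = 18.

#E(F_17) = 18


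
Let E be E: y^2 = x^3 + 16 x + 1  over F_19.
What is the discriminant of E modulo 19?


4 a^3 + 27 b^2 = 4*16^3 + 27*1^2 = 16384 + 27 = 16411
Delta = -16 * (16411) = -262576
Delta mod 19 = 4

Delta = 4 (mod 19)


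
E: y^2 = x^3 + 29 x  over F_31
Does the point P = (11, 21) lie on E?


Check whether y^2 = x^3 + 29 x + 0 (mod 31) for (x, y) = (11, 21).
LHS: y^2 = 21^2 mod 31 = 7
RHS: x^3 + 29 x + 0 = 11^3 + 29*11 + 0 mod 31 = 7
LHS = RHS

Yes, on the curve


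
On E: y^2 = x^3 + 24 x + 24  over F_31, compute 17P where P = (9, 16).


k = 17 = 10001_2 (binary, LSB first: 10001)
Double-and-add from P = (9, 16):
  bit 0 = 1: acc = O + (9, 16) = (9, 16)
  bit 1 = 0: acc unchanged = (9, 16)
  bit 2 = 0: acc unchanged = (9, 16)
  bit 3 = 0: acc unchanged = (9, 16)
  bit 4 = 1: acc = (9, 16) + (25, 6) = (25, 25)

17P = (25, 25)


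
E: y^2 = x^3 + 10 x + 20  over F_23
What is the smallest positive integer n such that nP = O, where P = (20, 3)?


Compute successive multiples of P until we hit O:
  1P = (20, 3)
  2P = (14, 11)
  3P = (1, 10)
  4P = (18, 12)
  5P = (11, 14)
  6P = (4, 3)
  7P = (22, 20)
  8P = (13, 22)
  ... (continuing to 27P)
  27P = O

ord(P) = 27


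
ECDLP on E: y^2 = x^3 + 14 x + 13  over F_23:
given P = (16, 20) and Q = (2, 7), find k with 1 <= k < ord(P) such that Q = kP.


Enumerate multiples of P until we hit Q = (2, 7):
  1P = (16, 20)
  2P = (14, 3)
  3P = (2, 7)
Match found at i = 3.

k = 3


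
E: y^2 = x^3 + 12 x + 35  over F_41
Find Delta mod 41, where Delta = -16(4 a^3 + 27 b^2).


4 a^3 + 27 b^2 = 4*12^3 + 27*35^2 = 6912 + 33075 = 39987
Delta = -16 * (39987) = -639792
Delta mod 41 = 13

Delta = 13 (mod 41)


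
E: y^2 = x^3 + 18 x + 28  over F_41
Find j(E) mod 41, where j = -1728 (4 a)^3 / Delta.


Delta = -16(4 a^3 + 27 b^2) mod 41 = 29
-1728 * (4 a)^3 = -1728 * (4*18)^3 mod 41 = 14
j = 14 * 29^(-1) mod 41 = 33

j = 33 (mod 41)


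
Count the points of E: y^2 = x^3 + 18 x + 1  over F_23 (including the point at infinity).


For each x in F_23, count y with y^2 = x^3 + 18 x + 1 mod 23:
  x = 0: RHS = 1, y in [1, 22]  -> 2 point(s)
  x = 3: RHS = 13, y in [6, 17]  -> 2 point(s)
  x = 5: RHS = 9, y in [3, 20]  -> 2 point(s)
  x = 6: RHS = 3, y in [7, 16]  -> 2 point(s)
  x = 8: RHS = 13, y in [6, 17]  -> 2 point(s)
  x = 9: RHS = 18, y in [8, 15]  -> 2 point(s)
  x = 10: RHS = 8, y in [10, 13]  -> 2 point(s)
  x = 11: RHS = 12, y in [9, 14]  -> 2 point(s)
  x = 12: RHS = 13, y in [6, 17]  -> 2 point(s)
  x = 15: RHS = 12, y in [9, 14]  -> 2 point(s)
  x = 18: RHS = 16, y in [4, 19]  -> 2 point(s)
  x = 19: RHS = 3, y in [7, 16]  -> 2 point(s)
  x = 20: RHS = 12, y in [9, 14]  -> 2 point(s)
  x = 21: RHS = 3, y in [7, 16]  -> 2 point(s)
Affine points: 28. Add the point at infinity: total = 29.

#E(F_23) = 29


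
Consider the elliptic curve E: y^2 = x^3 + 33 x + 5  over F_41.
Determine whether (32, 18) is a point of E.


Check whether y^2 = x^3 + 33 x + 5 (mod 41) for (x, y) = (32, 18).
LHS: y^2 = 18^2 mod 41 = 37
RHS: x^3 + 33 x + 5 = 32^3 + 33*32 + 5 mod 41 = 4
LHS != RHS

No, not on the curve


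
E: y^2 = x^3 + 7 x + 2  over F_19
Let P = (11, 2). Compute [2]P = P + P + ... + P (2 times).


k = 2 = 10_2 (binary, LSB first: 01)
Double-and-add from P = (11, 2):
  bit 0 = 0: acc unchanged = O
  bit 1 = 1: acc = O + (8, 0) = (8, 0)

2P = (8, 0)


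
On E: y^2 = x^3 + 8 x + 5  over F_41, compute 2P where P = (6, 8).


Doubling: s = (3 x1^2 + a) / (2 y1)
s = (3*6^2 + 8) / (2*8) mod 41 = 38
x3 = s^2 - 2 x1 mod 41 = 38^2 - 2*6 = 38
y3 = s (x1 - x3) - y1 mod 41 = 38 * (6 - 38) - 8 = 6

2P = (38, 6)


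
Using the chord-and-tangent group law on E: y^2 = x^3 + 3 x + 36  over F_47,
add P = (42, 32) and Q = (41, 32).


P != Q, so use the chord formula.
s = (y2 - y1) / (x2 - x1) = (0) / (46) mod 47 = 0
x3 = s^2 - x1 - x2 mod 47 = 0^2 - 42 - 41 = 11
y3 = s (x1 - x3) - y1 mod 47 = 0 * (42 - 11) - 32 = 15

P + Q = (11, 15)


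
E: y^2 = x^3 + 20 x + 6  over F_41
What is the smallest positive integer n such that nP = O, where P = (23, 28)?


Compute successive multiples of P until we hit O:
  1P = (23, 28)
  2P = (31, 6)
  3P = (33, 20)
  4P = (25, 31)
  5P = (26, 29)
  6P = (24, 40)
  7P = (15, 27)
  8P = (28, 38)
  ... (continuing to 33P)
  33P = O

ord(P) = 33


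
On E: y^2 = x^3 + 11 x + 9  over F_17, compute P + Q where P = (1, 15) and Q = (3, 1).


P != Q, so use the chord formula.
s = (y2 - y1) / (x2 - x1) = (3) / (2) mod 17 = 10
x3 = s^2 - x1 - x2 mod 17 = 10^2 - 1 - 3 = 11
y3 = s (x1 - x3) - y1 mod 17 = 10 * (1 - 11) - 15 = 4

P + Q = (11, 4)


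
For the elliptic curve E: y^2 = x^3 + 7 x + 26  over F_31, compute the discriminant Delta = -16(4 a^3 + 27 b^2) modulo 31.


4 a^3 + 27 b^2 = 4*7^3 + 27*26^2 = 1372 + 18252 = 19624
Delta = -16 * (19624) = -313984
Delta mod 31 = 15

Delta = 15 (mod 31)


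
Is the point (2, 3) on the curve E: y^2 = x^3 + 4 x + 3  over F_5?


Check whether y^2 = x^3 + 4 x + 3 (mod 5) for (x, y) = (2, 3).
LHS: y^2 = 3^2 mod 5 = 4
RHS: x^3 + 4 x + 3 = 2^3 + 4*2 + 3 mod 5 = 4
LHS = RHS

Yes, on the curve


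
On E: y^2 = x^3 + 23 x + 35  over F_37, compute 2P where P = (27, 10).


Doubling: s = (3 x1^2 + a) / (2 y1)
s = (3*27^2 + 23) / (2*10) mod 37 = 18
x3 = s^2 - 2 x1 mod 37 = 18^2 - 2*27 = 11
y3 = s (x1 - x3) - y1 mod 37 = 18 * (27 - 11) - 10 = 19

2P = (11, 19)


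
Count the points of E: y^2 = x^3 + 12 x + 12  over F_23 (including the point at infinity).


For each x in F_23, count y with y^2 = x^3 + 12 x + 12 mod 23:
  x = 0: RHS = 12, y in [9, 14]  -> 2 point(s)
  x = 1: RHS = 2, y in [5, 18]  -> 2 point(s)
  x = 3: RHS = 6, y in [11, 12]  -> 2 point(s)
  x = 4: RHS = 9, y in [3, 20]  -> 2 point(s)
  x = 5: RHS = 13, y in [6, 17]  -> 2 point(s)
  x = 6: RHS = 1, y in [1, 22]  -> 2 point(s)
  x = 7: RHS = 2, y in [5, 18]  -> 2 point(s)
  x = 11: RHS = 3, y in [7, 16]  -> 2 point(s)
  x = 14: RHS = 3, y in [7, 16]  -> 2 point(s)
  x = 15: RHS = 2, y in [5, 18]  -> 2 point(s)
  x = 17: RHS = 0, y in [0]  -> 1 point(s)
  x = 20: RHS = 18, y in [8, 15]  -> 2 point(s)
  x = 21: RHS = 3, y in [7, 16]  -> 2 point(s)
Affine points: 25. Add the point at infinity: total = 26.

#E(F_23) = 26


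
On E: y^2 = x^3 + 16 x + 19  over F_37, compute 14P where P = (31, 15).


k = 14 = 1110_2 (binary, LSB first: 0111)
Double-and-add from P = (31, 15):
  bit 0 = 0: acc unchanged = O
  bit 1 = 1: acc = O + (23, 23) = (23, 23)
  bit 2 = 1: acc = (23, 23) + (1, 31) = (22, 17)
  bit 3 = 1: acc = (22, 17) + (28, 21) = (8, 17)

14P = (8, 17)


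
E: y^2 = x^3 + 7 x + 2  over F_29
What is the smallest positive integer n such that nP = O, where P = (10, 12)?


Compute successive multiples of P until we hit O:
  1P = (10, 12)
  2P = (2, 13)
  3P = (22, 4)
  4P = (20, 14)
  5P = (6, 12)
  6P = (13, 17)
  7P = (12, 4)
  8P = (23, 11)
  ... (continuing to 29P)
  29P = O

ord(P) = 29


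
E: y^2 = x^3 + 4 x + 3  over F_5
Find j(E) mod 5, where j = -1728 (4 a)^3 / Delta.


Delta = -16(4 a^3 + 27 b^2) mod 5 = 1
-1728 * (4 a)^3 = -1728 * (4*4)^3 mod 5 = 2
j = 2 * 1^(-1) mod 5 = 2

j = 2 (mod 5)


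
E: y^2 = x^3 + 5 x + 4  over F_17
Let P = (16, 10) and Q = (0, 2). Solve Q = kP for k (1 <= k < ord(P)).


Enumerate multiples of P until we hit Q = (0, 2):
  1P = (16, 10)
  2P = (11, 9)
  3P = (5, 16)
  4P = (14, 9)
  5P = (0, 15)
  6P = (9, 8)
  7P = (7, 12)
  8P = (10, 0)
  9P = (7, 5)
  10P = (9, 9)
  11P = (0, 2)
Match found at i = 11.

k = 11


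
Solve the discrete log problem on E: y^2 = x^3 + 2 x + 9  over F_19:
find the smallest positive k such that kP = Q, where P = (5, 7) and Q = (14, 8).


Enumerate multiples of P until we hit Q = (14, 8):
  1P = (5, 7)
  2P = (6, 16)
  3P = (13, 16)
  4P = (18, 14)
  5P = (0, 3)
  6P = (4, 9)
  7P = (14, 11)
  8P = (7, 9)
  9P = (8, 9)
  10P = (17, 4)
  11P = (3, 2)
  12P = (3, 17)
  13P = (17, 15)
  14P = (8, 10)
  15P = (7, 10)
  16P = (14, 8)
Match found at i = 16.

k = 16


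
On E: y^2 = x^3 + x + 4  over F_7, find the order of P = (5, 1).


Compute successive multiples of P until we hit O:
  1P = (5, 1)
  2P = (6, 3)
  3P = (0, 2)
  4P = (4, 3)
  5P = (2, 0)
  6P = (4, 4)
  7P = (0, 5)
  8P = (6, 4)
  ... (continuing to 10P)
  10P = O

ord(P) = 10


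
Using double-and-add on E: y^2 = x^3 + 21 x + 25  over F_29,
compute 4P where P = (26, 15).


k = 4 = 100_2 (binary, LSB first: 001)
Double-and-add from P = (26, 15):
  bit 0 = 0: acc unchanged = O
  bit 1 = 0: acc unchanged = O
  bit 2 = 1: acc = O + (13, 1) = (13, 1)

4P = (13, 1)


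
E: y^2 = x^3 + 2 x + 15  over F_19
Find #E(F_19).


For each x in F_19, count y with y^2 = x^3 + 2 x + 15 mod 19:
  x = 4: RHS = 11, y in [7, 12]  -> 2 point(s)
  x = 5: RHS = 17, y in [6, 13]  -> 2 point(s)
  x = 7: RHS = 11, y in [7, 12]  -> 2 point(s)
  x = 8: RHS = 11, y in [7, 12]  -> 2 point(s)
  x = 10: RHS = 9, y in [3, 16]  -> 2 point(s)
  x = 11: RHS = 0, y in [0]  -> 1 point(s)
  x = 12: RHS = 0, y in [0]  -> 1 point(s)
  x = 15: RHS = 0, y in [0]  -> 1 point(s)
  x = 16: RHS = 1, y in [1, 18]  -> 2 point(s)
Affine points: 15. Add the point at infinity: total = 16.

#E(F_19) = 16


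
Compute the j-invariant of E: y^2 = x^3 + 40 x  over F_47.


Delta = -16(4 a^3 + 27 b^2) mod 47 = 3
-1728 * (4 a)^3 = -1728 * (4*40)^3 mod 47 = 14
j = 14 * 3^(-1) mod 47 = 36

j = 36 (mod 47)


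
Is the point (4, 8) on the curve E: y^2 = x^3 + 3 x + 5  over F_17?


Check whether y^2 = x^3 + 3 x + 5 (mod 17) for (x, y) = (4, 8).
LHS: y^2 = 8^2 mod 17 = 13
RHS: x^3 + 3 x + 5 = 4^3 + 3*4 + 5 mod 17 = 13
LHS = RHS

Yes, on the curve


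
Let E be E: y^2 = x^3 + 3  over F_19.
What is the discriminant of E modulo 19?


4 a^3 + 27 b^2 = 4*0^3 + 27*3^2 = 0 + 243 = 243
Delta = -16 * (243) = -3888
Delta mod 19 = 7

Delta = 7 (mod 19)


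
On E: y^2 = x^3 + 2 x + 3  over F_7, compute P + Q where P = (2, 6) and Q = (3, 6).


P != Q, so use the chord formula.
s = (y2 - y1) / (x2 - x1) = (0) / (1) mod 7 = 0
x3 = s^2 - x1 - x2 mod 7 = 0^2 - 2 - 3 = 2
y3 = s (x1 - x3) - y1 mod 7 = 0 * (2 - 2) - 6 = 1

P + Q = (2, 1)


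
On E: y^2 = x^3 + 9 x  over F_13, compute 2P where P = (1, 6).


Doubling: s = (3 x1^2 + a) / (2 y1)
s = (3*1^2 + 9) / (2*6) mod 13 = 1
x3 = s^2 - 2 x1 mod 13 = 1^2 - 2*1 = 12
y3 = s (x1 - x3) - y1 mod 13 = 1 * (1 - 12) - 6 = 9

2P = (12, 9)


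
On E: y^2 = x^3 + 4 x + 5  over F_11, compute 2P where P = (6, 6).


Doubling: s = (3 x1^2 + a) / (2 y1)
s = (3*6^2 + 4) / (2*6) mod 11 = 2
x3 = s^2 - 2 x1 mod 11 = 2^2 - 2*6 = 3
y3 = s (x1 - x3) - y1 mod 11 = 2 * (6 - 3) - 6 = 0

2P = (3, 0)


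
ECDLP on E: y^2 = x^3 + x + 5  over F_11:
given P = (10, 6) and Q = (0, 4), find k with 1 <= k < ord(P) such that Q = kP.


Enumerate multiples of P until we hit Q = (0, 4):
  1P = (10, 6)
  2P = (7, 6)
  3P = (5, 5)
  4P = (0, 7)
  5P = (2, 2)
  6P = (2, 9)
  7P = (0, 4)
Match found at i = 7.

k = 7


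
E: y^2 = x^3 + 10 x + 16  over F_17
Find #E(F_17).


For each x in F_17, count y with y^2 = x^3 + 10 x + 16 mod 17:
  x = 0: RHS = 16, y in [4, 13]  -> 2 point(s)
  x = 4: RHS = 1, y in [1, 16]  -> 2 point(s)
  x = 5: RHS = 4, y in [2, 15]  -> 2 point(s)
  x = 7: RHS = 4, y in [2, 15]  -> 2 point(s)
  x = 8: RHS = 13, y in [8, 9]  -> 2 point(s)
  x = 9: RHS = 2, y in [6, 11]  -> 2 point(s)
Affine points: 12. Add the point at infinity: total = 13.

#E(F_17) = 13


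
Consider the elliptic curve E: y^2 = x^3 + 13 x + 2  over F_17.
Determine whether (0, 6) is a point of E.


Check whether y^2 = x^3 + 13 x + 2 (mod 17) for (x, y) = (0, 6).
LHS: y^2 = 6^2 mod 17 = 2
RHS: x^3 + 13 x + 2 = 0^3 + 13*0 + 2 mod 17 = 2
LHS = RHS

Yes, on the curve


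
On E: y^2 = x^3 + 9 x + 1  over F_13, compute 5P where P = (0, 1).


k = 5 = 101_2 (binary, LSB first: 101)
Double-and-add from P = (0, 1):
  bit 0 = 1: acc = O + (0, 1) = (0, 1)
  bit 1 = 0: acc unchanged = (0, 1)
  bit 2 = 1: acc = (0, 1) + (4, 6) = (0, 12)

5P = (0, 12)


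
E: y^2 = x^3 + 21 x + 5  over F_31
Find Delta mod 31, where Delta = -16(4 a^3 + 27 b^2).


4 a^3 + 27 b^2 = 4*21^3 + 27*5^2 = 37044 + 675 = 37719
Delta = -16 * (37719) = -603504
Delta mod 31 = 4

Delta = 4 (mod 31)


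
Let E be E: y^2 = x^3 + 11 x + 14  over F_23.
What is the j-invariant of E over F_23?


Delta = -16(4 a^3 + 27 b^2) mod 23 = 22
-1728 * (4 a)^3 = -1728 * (4*11)^3 mod 23 = 1
j = 1 * 22^(-1) mod 23 = 22

j = 22 (mod 23)


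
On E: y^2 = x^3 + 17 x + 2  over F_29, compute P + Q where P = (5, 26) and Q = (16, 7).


P != Q, so use the chord formula.
s = (y2 - y1) / (x2 - x1) = (10) / (11) mod 29 = 22
x3 = s^2 - x1 - x2 mod 29 = 22^2 - 5 - 16 = 28
y3 = s (x1 - x3) - y1 mod 29 = 22 * (5 - 28) - 26 = 19

P + Q = (28, 19)


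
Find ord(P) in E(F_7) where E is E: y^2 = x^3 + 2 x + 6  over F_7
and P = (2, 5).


Compute successive multiples of P until we hit O:
  1P = (2, 5)
  2P = (3, 2)
  3P = (4, 1)
  4P = (5, 1)
  5P = (1, 3)
  6P = (1, 4)
  7P = (5, 6)
  8P = (4, 6)
  ... (continuing to 11P)
  11P = O

ord(P) = 11


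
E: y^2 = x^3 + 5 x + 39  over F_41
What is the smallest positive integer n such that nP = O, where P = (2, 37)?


Compute successive multiples of P until we hit O:
  1P = (2, 37)
  2P = (5, 36)
  3P = (25, 39)
  4P = (13, 28)
  5P = (6, 11)
  6P = (24, 24)
  7P = (40, 19)
  8P = (35, 11)
  ... (continuing to 27P)
  27P = O

ord(P) = 27


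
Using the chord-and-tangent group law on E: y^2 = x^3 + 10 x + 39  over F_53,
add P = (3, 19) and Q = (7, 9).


P != Q, so use the chord formula.
s = (y2 - y1) / (x2 - x1) = (43) / (4) mod 53 = 24
x3 = s^2 - x1 - x2 mod 53 = 24^2 - 3 - 7 = 36
y3 = s (x1 - x3) - y1 mod 53 = 24 * (3 - 36) - 19 = 37

P + Q = (36, 37)


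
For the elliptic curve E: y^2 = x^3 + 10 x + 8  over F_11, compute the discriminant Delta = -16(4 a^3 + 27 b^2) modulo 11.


4 a^3 + 27 b^2 = 4*10^3 + 27*8^2 = 4000 + 1728 = 5728
Delta = -16 * (5728) = -91648
Delta mod 11 = 4

Delta = 4 (mod 11)


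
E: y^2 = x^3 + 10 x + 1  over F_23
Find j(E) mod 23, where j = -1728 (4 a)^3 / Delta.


Delta = -16(4 a^3 + 27 b^2) mod 23 = 14
-1728 * (4 a)^3 = -1728 * (4*10)^3 mod 23 = 4
j = 4 * 14^(-1) mod 23 = 20

j = 20 (mod 23)


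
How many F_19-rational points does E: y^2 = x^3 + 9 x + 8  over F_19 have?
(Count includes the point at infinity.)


For each x in F_19, count y with y^2 = x^3 + 9 x + 8 mod 19:
  x = 3: RHS = 5, y in [9, 10]  -> 2 point(s)
  x = 5: RHS = 7, y in [8, 11]  -> 2 point(s)
  x = 9: RHS = 1, y in [1, 18]  -> 2 point(s)
  x = 12: RHS = 1, y in [1, 18]  -> 2 point(s)
  x = 13: RHS = 4, y in [2, 17]  -> 2 point(s)
  x = 14: RHS = 9, y in [3, 16]  -> 2 point(s)
  x = 16: RHS = 11, y in [7, 12]  -> 2 point(s)
  x = 17: RHS = 1, y in [1, 18]  -> 2 point(s)
  x = 18: RHS = 17, y in [6, 13]  -> 2 point(s)
Affine points: 18. Add the point at infinity: total = 19.

#E(F_19) = 19


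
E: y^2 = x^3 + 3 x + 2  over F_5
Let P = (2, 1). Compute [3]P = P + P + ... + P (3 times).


k = 3 = 11_2 (binary, LSB first: 11)
Double-and-add from P = (2, 1):
  bit 0 = 1: acc = O + (2, 1) = (2, 1)
  bit 1 = 1: acc = (2, 1) + (1, 4) = (1, 1)

3P = (1, 1)


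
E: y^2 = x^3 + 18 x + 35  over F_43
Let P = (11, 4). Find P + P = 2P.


Doubling: s = (3 x1^2 + a) / (2 y1)
s = (3*11^2 + 18) / (2*4) mod 43 = 10
x3 = s^2 - 2 x1 mod 43 = 10^2 - 2*11 = 35
y3 = s (x1 - x3) - y1 mod 43 = 10 * (11 - 35) - 4 = 14

2P = (35, 14)


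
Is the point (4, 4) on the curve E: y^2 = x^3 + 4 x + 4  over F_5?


Check whether y^2 = x^3 + 4 x + 4 (mod 5) for (x, y) = (4, 4).
LHS: y^2 = 4^2 mod 5 = 1
RHS: x^3 + 4 x + 4 = 4^3 + 4*4 + 4 mod 5 = 4
LHS != RHS

No, not on the curve


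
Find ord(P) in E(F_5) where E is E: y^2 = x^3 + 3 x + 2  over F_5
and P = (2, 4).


Compute successive multiples of P until we hit O:
  1P = (2, 4)
  2P = (1, 1)
  3P = (1, 4)
  4P = (2, 1)
  5P = O

ord(P) = 5


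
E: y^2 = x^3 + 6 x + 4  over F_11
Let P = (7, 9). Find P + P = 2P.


Doubling: s = (3 x1^2 + a) / (2 y1)
s = (3*7^2 + 6) / (2*9) mod 11 = 3
x3 = s^2 - 2 x1 mod 11 = 3^2 - 2*7 = 6
y3 = s (x1 - x3) - y1 mod 11 = 3 * (7 - 6) - 9 = 5

2P = (6, 5)


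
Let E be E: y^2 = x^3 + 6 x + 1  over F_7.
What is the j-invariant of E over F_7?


Delta = -16(4 a^3 + 27 b^2) mod 7 = 3
-1728 * (4 a)^3 = -1728 * (4*6)^3 mod 7 = 6
j = 6 * 3^(-1) mod 7 = 2

j = 2 (mod 7)


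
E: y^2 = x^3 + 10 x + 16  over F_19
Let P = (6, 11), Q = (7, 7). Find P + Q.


P != Q, so use the chord formula.
s = (y2 - y1) / (x2 - x1) = (15) / (1) mod 19 = 15
x3 = s^2 - x1 - x2 mod 19 = 15^2 - 6 - 7 = 3
y3 = s (x1 - x3) - y1 mod 19 = 15 * (6 - 3) - 11 = 15

P + Q = (3, 15)
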